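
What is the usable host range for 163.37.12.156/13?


Network: 163.32.0.0
Broadcast: 163.39.255.255
First usable = network + 1
Last usable = broadcast - 1
Range: 163.32.0.1 to 163.39.255.254


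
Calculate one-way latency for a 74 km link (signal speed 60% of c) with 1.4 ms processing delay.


Speed = 0.6 * 3e5 km/s = 180000 km/s
Propagation delay = 74 / 180000 = 0.0004 s = 0.4111 ms
Processing delay = 1.4 ms
Total one-way latency = 1.8111 ms


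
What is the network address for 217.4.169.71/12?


IP:   11011001.00000100.10101001.01000111
Mask: 11111111.11110000.00000000.00000000
AND operation:
Net:  11011001.00000000.00000000.00000000
Network: 217.0.0.0/12


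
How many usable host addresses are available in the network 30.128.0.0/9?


Host bits = 32 - 9 = 23
Total addresses = 2^23 = 8388608
Usable = total - 2 (network and broadcast)
Usable hosts: 8388606


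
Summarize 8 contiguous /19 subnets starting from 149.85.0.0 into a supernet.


Original prefix: /19
Number of subnets: 8 = 2^3
New prefix = 19 - 3 = 16
Supernet: 149.85.0.0/16


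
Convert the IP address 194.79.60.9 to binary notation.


194 = 11000010
79 = 01001111
60 = 00111100
9 = 00001001
Binary: 11000010.01001111.00111100.00001001


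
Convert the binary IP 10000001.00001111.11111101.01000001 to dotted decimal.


10000001 = 129
00001111 = 15
11111101 = 253
01000001 = 65
IP: 129.15.253.65


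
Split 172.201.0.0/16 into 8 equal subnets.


New prefix = 16 + 3 = 19
Each subnet has 8192 addresses
  172.201.0.0/19
  172.201.32.0/19
  172.201.64.0/19
  172.201.96.0/19
  172.201.128.0/19
  172.201.160.0/19
  172.201.192.0/19
  172.201.224.0/19
Subnets: 172.201.0.0/19, 172.201.32.0/19, 172.201.64.0/19, 172.201.96.0/19, 172.201.128.0/19, 172.201.160.0/19, 172.201.192.0/19, 172.201.224.0/19


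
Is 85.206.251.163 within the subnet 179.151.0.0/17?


Subnet network: 179.151.0.0
Test IP AND mask: 85.206.128.0
No, 85.206.251.163 is not in 179.151.0.0/17


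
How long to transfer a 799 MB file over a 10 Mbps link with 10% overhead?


Effective throughput = 10 * (1 - 10/100) = 9 Mbps
File size in Mb = 799 * 8 = 6392 Mb
Time = 6392 / 9
Time = 710.2222 seconds


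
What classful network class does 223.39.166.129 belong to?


First octet: 223
Binary: 11011111
110xxxxx -> Class C (192-223)
Class C, default mask 255.255.255.0 (/24)


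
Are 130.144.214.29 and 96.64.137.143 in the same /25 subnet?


Mask: 255.255.255.128
130.144.214.29 AND mask = 130.144.214.0
96.64.137.143 AND mask = 96.64.137.128
No, different subnets (130.144.214.0 vs 96.64.137.128)


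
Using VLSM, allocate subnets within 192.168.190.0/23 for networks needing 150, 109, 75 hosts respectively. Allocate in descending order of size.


150 hosts -> /24 (254 usable): 192.168.190.0/24
109 hosts -> /25 (126 usable): 192.168.191.0/25
75 hosts -> /25 (126 usable): 192.168.191.128/25
Allocation: 192.168.190.0/24 (150 hosts, 254 usable); 192.168.191.0/25 (109 hosts, 126 usable); 192.168.191.128/25 (75 hosts, 126 usable)


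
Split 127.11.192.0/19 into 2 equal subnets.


New prefix = 19 + 1 = 20
Each subnet has 4096 addresses
  127.11.192.0/20
  127.11.208.0/20
Subnets: 127.11.192.0/20, 127.11.208.0/20


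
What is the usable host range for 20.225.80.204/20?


Network: 20.225.80.0
Broadcast: 20.225.95.255
First usable = network + 1
Last usable = broadcast - 1
Range: 20.225.80.1 to 20.225.95.254


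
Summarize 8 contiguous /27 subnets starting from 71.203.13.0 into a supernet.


Original prefix: /27
Number of subnets: 8 = 2^3
New prefix = 27 - 3 = 24
Supernet: 71.203.13.0/24


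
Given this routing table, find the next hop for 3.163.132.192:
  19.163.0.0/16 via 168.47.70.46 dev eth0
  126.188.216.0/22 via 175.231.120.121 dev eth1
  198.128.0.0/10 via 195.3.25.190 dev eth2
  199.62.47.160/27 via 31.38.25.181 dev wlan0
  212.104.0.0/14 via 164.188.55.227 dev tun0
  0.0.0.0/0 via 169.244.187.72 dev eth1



Longest prefix match for 3.163.132.192:
  /16 19.163.0.0: no
  /22 126.188.216.0: no
  /10 198.128.0.0: no
  /27 199.62.47.160: no
  /14 212.104.0.0: no
  /0 0.0.0.0: MATCH
Selected: next-hop 169.244.187.72 via eth1 (matched /0)


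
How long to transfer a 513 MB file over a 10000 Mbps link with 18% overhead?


Effective throughput = 10000 * (1 - 18/100) = 8200 Mbps
File size in Mb = 513 * 8 = 4104 Mb
Time = 4104 / 8200
Time = 0.5005 seconds


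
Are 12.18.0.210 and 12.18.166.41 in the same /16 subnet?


Mask: 255.255.0.0
12.18.0.210 AND mask = 12.18.0.0
12.18.166.41 AND mask = 12.18.0.0
Yes, same subnet (12.18.0.0)


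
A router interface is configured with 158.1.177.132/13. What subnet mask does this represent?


/13 means 13 network bits, 19 host bits
Binary: 11111111111110000000000000000000
Mask: 255.248.0.0


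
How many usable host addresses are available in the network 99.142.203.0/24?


Host bits = 32 - 24 = 8
Total addresses = 2^8 = 256
Usable = total - 2 (network and broadcast)
Usable hosts: 254


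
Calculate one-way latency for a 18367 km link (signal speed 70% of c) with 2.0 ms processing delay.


Speed = 0.7 * 3e5 km/s = 210000 km/s
Propagation delay = 18367 / 210000 = 0.0875 s = 87.4619 ms
Processing delay = 2.0 ms
Total one-way latency = 89.4619 ms


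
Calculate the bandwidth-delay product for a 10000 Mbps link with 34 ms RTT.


BDP = bandwidth * RTT
= 10000 Mbps * 34 ms
= 10000 * 1e6 * 34 / 1000 bits
= 340000000 bits
= 42500000 bytes
= 41503.9062 KB
BDP = 340000000 bits (42500000 bytes)


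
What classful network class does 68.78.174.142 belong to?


First octet: 68
Binary: 01000100
0xxxxxxx -> Class A (1-126)
Class A, default mask 255.0.0.0 (/8)


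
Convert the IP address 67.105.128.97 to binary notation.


67 = 01000011
105 = 01101001
128 = 10000000
97 = 01100001
Binary: 01000011.01101001.10000000.01100001


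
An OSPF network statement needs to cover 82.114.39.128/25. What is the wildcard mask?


Subnet mask: 255.255.255.128
Wildcard = 255.255.255.255 - subnet mask
255 - 255 = 0
255 - 255 = 0
255 - 255 = 0
255 - 128 = 127
Wildcard: 0.0.0.127


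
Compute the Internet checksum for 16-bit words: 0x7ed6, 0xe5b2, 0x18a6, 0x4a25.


Sum all words (with carry folding):
+ 0x7ed6 = 0x7ed6
+ 0xe5b2 = 0x6489
+ 0x18a6 = 0x7d2f
+ 0x4a25 = 0xc754
One's complement: ~0xc754
Checksum = 0x38ab


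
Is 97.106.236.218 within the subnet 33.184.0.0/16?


Subnet network: 33.184.0.0
Test IP AND mask: 97.106.0.0
No, 97.106.236.218 is not in 33.184.0.0/16


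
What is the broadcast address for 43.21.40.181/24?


Network: 43.21.40.0/24
Host bits = 8
Set all host bits to 1:
Broadcast: 43.21.40.255


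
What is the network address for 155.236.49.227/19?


IP:   10011011.11101100.00110001.11100011
Mask: 11111111.11111111.11100000.00000000
AND operation:
Net:  10011011.11101100.00100000.00000000
Network: 155.236.32.0/19


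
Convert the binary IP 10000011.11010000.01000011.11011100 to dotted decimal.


10000011 = 131
11010000 = 208
01000011 = 67
11011100 = 220
IP: 131.208.67.220


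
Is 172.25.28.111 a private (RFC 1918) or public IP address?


RFC 1918 private ranges:
  10.0.0.0/8 (10.0.0.0 - 10.255.255.255)
  172.16.0.0/12 (172.16.0.0 - 172.31.255.255)
  192.168.0.0/16 (192.168.0.0 - 192.168.255.255)
Private (in 172.16.0.0/12)


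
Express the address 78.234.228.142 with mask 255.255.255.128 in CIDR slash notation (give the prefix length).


Binary: 11111111.11111111.11111111.10000000
Count leading 1s
Prefix: /25


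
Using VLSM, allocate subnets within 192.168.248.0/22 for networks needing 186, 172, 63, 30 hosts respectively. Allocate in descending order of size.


186 hosts -> /24 (254 usable): 192.168.248.0/24
172 hosts -> /24 (254 usable): 192.168.249.0/24
63 hosts -> /25 (126 usable): 192.168.250.0/25
30 hosts -> /27 (30 usable): 192.168.250.128/27
Allocation: 192.168.248.0/24 (186 hosts, 254 usable); 192.168.249.0/24 (172 hosts, 254 usable); 192.168.250.0/25 (63 hosts, 126 usable); 192.168.250.128/27 (30 hosts, 30 usable)


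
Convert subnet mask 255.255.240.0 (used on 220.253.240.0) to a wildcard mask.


Subnet mask: 255.255.240.0
Wildcard = 255.255.255.255 - subnet mask
255 - 255 = 0
255 - 255 = 0
255 - 240 = 15
255 - 0 = 255
Wildcard: 0.0.15.255


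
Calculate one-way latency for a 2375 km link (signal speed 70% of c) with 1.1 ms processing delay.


Speed = 0.7 * 3e5 km/s = 210000 km/s
Propagation delay = 2375 / 210000 = 0.0113 s = 11.3095 ms
Processing delay = 1.1 ms
Total one-way latency = 12.4095 ms


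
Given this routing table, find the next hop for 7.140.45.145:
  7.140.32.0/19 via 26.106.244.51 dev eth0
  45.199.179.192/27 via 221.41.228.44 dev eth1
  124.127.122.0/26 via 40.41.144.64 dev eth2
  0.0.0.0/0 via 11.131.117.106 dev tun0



Longest prefix match for 7.140.45.145:
  /19 7.140.32.0: MATCH
  /27 45.199.179.192: no
  /26 124.127.122.0: no
  /0 0.0.0.0: MATCH
Selected: next-hop 26.106.244.51 via eth0 (matched /19)


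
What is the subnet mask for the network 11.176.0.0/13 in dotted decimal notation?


/13 means 13 network bits, 19 host bits
Binary: 11111111111110000000000000000000
Mask: 255.248.0.0


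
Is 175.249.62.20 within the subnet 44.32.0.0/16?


Subnet network: 44.32.0.0
Test IP AND mask: 175.249.0.0
No, 175.249.62.20 is not in 44.32.0.0/16


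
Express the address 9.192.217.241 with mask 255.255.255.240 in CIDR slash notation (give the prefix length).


Binary: 11111111.11111111.11111111.11110000
Count leading 1s
Prefix: /28


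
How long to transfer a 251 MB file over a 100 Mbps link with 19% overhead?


Effective throughput = 100 * (1 - 19/100) = 81 Mbps
File size in Mb = 251 * 8 = 2008 Mb
Time = 2008 / 81
Time = 24.7901 seconds


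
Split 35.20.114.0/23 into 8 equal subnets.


New prefix = 23 + 3 = 26
Each subnet has 64 addresses
  35.20.114.0/26
  35.20.114.64/26
  35.20.114.128/26
  35.20.114.192/26
  35.20.115.0/26
  35.20.115.64/26
  35.20.115.128/26
  35.20.115.192/26
Subnets: 35.20.114.0/26, 35.20.114.64/26, 35.20.114.128/26, 35.20.114.192/26, 35.20.115.0/26, 35.20.115.64/26, 35.20.115.128/26, 35.20.115.192/26


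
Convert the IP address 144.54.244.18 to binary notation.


144 = 10010000
54 = 00110110
244 = 11110100
18 = 00010010
Binary: 10010000.00110110.11110100.00010010


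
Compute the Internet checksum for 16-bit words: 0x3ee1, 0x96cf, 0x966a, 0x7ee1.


Sum all words (with carry folding):
+ 0x3ee1 = 0x3ee1
+ 0x96cf = 0xd5b0
+ 0x966a = 0x6c1b
+ 0x7ee1 = 0xeafc
One's complement: ~0xeafc
Checksum = 0x1503


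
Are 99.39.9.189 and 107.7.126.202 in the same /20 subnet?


Mask: 255.255.240.0
99.39.9.189 AND mask = 99.39.0.0
107.7.126.202 AND mask = 107.7.112.0
No, different subnets (99.39.0.0 vs 107.7.112.0)


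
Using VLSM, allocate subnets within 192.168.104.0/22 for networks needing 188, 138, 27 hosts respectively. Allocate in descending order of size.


188 hosts -> /24 (254 usable): 192.168.104.0/24
138 hosts -> /24 (254 usable): 192.168.105.0/24
27 hosts -> /27 (30 usable): 192.168.106.0/27
Allocation: 192.168.104.0/24 (188 hosts, 254 usable); 192.168.105.0/24 (138 hosts, 254 usable); 192.168.106.0/27 (27 hosts, 30 usable)


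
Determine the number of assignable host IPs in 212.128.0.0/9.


Host bits = 32 - 9 = 23
Total addresses = 2^23 = 8388608
Usable = total - 2 (network and broadcast)
Usable hosts: 8388606


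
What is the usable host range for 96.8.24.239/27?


Network: 96.8.24.224
Broadcast: 96.8.24.255
First usable = network + 1
Last usable = broadcast - 1
Range: 96.8.24.225 to 96.8.24.254


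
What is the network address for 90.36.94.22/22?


IP:   01011010.00100100.01011110.00010110
Mask: 11111111.11111111.11111100.00000000
AND operation:
Net:  01011010.00100100.01011100.00000000
Network: 90.36.92.0/22


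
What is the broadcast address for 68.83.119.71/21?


Network: 68.83.112.0/21
Host bits = 11
Set all host bits to 1:
Broadcast: 68.83.119.255


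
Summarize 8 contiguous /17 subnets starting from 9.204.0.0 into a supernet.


Original prefix: /17
Number of subnets: 8 = 2^3
New prefix = 17 - 3 = 14
Supernet: 9.204.0.0/14


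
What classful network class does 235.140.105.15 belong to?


First octet: 235
Binary: 11101011
1110xxxx -> Class D (224-239)
Class D (multicast), default mask N/A


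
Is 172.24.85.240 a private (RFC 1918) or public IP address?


RFC 1918 private ranges:
  10.0.0.0/8 (10.0.0.0 - 10.255.255.255)
  172.16.0.0/12 (172.16.0.0 - 172.31.255.255)
  192.168.0.0/16 (192.168.0.0 - 192.168.255.255)
Private (in 172.16.0.0/12)


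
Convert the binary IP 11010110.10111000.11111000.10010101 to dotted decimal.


11010110 = 214
10111000 = 184
11111000 = 248
10010101 = 149
IP: 214.184.248.149


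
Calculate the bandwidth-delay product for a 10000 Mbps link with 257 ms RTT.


BDP = bandwidth * RTT
= 10000 Mbps * 257 ms
= 10000 * 1e6 * 257 / 1000 bits
= 2570000000 bits
= 321250000 bytes
= 313720.7031 KB
BDP = 2570000000 bits (321250000 bytes)


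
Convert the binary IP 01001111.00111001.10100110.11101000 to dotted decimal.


01001111 = 79
00111001 = 57
10100110 = 166
11101000 = 232
IP: 79.57.166.232


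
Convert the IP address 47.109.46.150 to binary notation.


47 = 00101111
109 = 01101101
46 = 00101110
150 = 10010110
Binary: 00101111.01101101.00101110.10010110


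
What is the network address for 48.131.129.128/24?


IP:   00110000.10000011.10000001.10000000
Mask: 11111111.11111111.11111111.00000000
AND operation:
Net:  00110000.10000011.10000001.00000000
Network: 48.131.129.0/24


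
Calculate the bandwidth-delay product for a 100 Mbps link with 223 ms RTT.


BDP = bandwidth * RTT
= 100 Mbps * 223 ms
= 100 * 1e6 * 223 / 1000 bits
= 22300000 bits
= 2787500 bytes
= 2722.168 KB
BDP = 22300000 bits (2787500 bytes)


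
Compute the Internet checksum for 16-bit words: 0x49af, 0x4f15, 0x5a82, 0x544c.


Sum all words (with carry folding):
+ 0x49af = 0x49af
+ 0x4f15 = 0x98c4
+ 0x5a82 = 0xf346
+ 0x544c = 0x4793
One's complement: ~0x4793
Checksum = 0xb86c


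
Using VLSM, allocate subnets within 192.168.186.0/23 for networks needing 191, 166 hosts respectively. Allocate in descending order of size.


191 hosts -> /24 (254 usable): 192.168.186.0/24
166 hosts -> /24 (254 usable): 192.168.187.0/24
Allocation: 192.168.186.0/24 (191 hosts, 254 usable); 192.168.187.0/24 (166 hosts, 254 usable)


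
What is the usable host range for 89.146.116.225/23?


Network: 89.146.116.0
Broadcast: 89.146.117.255
First usable = network + 1
Last usable = broadcast - 1
Range: 89.146.116.1 to 89.146.117.254


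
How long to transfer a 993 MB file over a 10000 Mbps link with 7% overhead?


Effective throughput = 10000 * (1 - 7/100) = 9300 Mbps
File size in Mb = 993 * 8 = 7944 Mb
Time = 7944 / 9300
Time = 0.8542 seconds


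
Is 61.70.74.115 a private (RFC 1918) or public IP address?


RFC 1918 private ranges:
  10.0.0.0/8 (10.0.0.0 - 10.255.255.255)
  172.16.0.0/12 (172.16.0.0 - 172.31.255.255)
  192.168.0.0/16 (192.168.0.0 - 192.168.255.255)
Public (not in any RFC 1918 range)


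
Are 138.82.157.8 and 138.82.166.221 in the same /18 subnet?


Mask: 255.255.192.0
138.82.157.8 AND mask = 138.82.128.0
138.82.166.221 AND mask = 138.82.128.0
Yes, same subnet (138.82.128.0)


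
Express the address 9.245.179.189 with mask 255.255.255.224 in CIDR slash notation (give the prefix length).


Binary: 11111111.11111111.11111111.11100000
Count leading 1s
Prefix: /27


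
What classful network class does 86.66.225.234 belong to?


First octet: 86
Binary: 01010110
0xxxxxxx -> Class A (1-126)
Class A, default mask 255.0.0.0 (/8)


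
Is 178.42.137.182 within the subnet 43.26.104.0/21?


Subnet network: 43.26.104.0
Test IP AND mask: 178.42.136.0
No, 178.42.137.182 is not in 43.26.104.0/21


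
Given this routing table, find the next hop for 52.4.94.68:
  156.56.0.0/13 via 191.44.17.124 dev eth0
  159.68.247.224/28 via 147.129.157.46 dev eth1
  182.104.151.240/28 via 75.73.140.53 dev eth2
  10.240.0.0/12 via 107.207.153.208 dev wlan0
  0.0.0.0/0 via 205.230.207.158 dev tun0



Longest prefix match for 52.4.94.68:
  /13 156.56.0.0: no
  /28 159.68.247.224: no
  /28 182.104.151.240: no
  /12 10.240.0.0: no
  /0 0.0.0.0: MATCH
Selected: next-hop 205.230.207.158 via tun0 (matched /0)


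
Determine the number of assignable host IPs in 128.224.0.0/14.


Host bits = 32 - 14 = 18
Total addresses = 2^18 = 262144
Usable = total - 2 (network and broadcast)
Usable hosts: 262142


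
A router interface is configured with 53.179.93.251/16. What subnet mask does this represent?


/16 means 16 network bits, 16 host bits
Binary: 11111111111111110000000000000000
Mask: 255.255.0.0


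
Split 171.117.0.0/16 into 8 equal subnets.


New prefix = 16 + 3 = 19
Each subnet has 8192 addresses
  171.117.0.0/19
  171.117.32.0/19
  171.117.64.0/19
  171.117.96.0/19
  171.117.128.0/19
  171.117.160.0/19
  171.117.192.0/19
  171.117.224.0/19
Subnets: 171.117.0.0/19, 171.117.32.0/19, 171.117.64.0/19, 171.117.96.0/19, 171.117.128.0/19, 171.117.160.0/19, 171.117.192.0/19, 171.117.224.0/19


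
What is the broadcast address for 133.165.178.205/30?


Network: 133.165.178.204/30
Host bits = 2
Set all host bits to 1:
Broadcast: 133.165.178.207


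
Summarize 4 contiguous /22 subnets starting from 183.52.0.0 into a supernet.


Original prefix: /22
Number of subnets: 4 = 2^2
New prefix = 22 - 2 = 20
Supernet: 183.52.0.0/20


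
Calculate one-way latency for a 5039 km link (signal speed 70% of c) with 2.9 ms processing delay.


Speed = 0.7 * 3e5 km/s = 210000 km/s
Propagation delay = 5039 / 210000 = 0.024 s = 23.9952 ms
Processing delay = 2.9 ms
Total one-way latency = 26.8952 ms


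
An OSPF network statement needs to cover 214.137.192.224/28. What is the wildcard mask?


Subnet mask: 255.255.255.240
Wildcard = 255.255.255.255 - subnet mask
255 - 255 = 0
255 - 255 = 0
255 - 255 = 0
255 - 240 = 15
Wildcard: 0.0.0.15


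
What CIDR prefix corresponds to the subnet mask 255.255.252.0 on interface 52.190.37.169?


Binary: 11111111.11111111.11111100.00000000
Count leading 1s
Prefix: /22


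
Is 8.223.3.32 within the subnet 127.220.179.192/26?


Subnet network: 127.220.179.192
Test IP AND mask: 8.223.3.0
No, 8.223.3.32 is not in 127.220.179.192/26


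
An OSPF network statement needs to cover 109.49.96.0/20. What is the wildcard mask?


Subnet mask: 255.255.240.0
Wildcard = 255.255.255.255 - subnet mask
255 - 255 = 0
255 - 255 = 0
255 - 240 = 15
255 - 0 = 255
Wildcard: 0.0.15.255


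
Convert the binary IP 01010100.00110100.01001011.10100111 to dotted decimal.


01010100 = 84
00110100 = 52
01001011 = 75
10100111 = 167
IP: 84.52.75.167


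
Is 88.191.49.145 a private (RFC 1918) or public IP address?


RFC 1918 private ranges:
  10.0.0.0/8 (10.0.0.0 - 10.255.255.255)
  172.16.0.0/12 (172.16.0.0 - 172.31.255.255)
  192.168.0.0/16 (192.168.0.0 - 192.168.255.255)
Public (not in any RFC 1918 range)


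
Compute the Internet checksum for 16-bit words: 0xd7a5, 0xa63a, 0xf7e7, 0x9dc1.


Sum all words (with carry folding):
+ 0xd7a5 = 0xd7a5
+ 0xa63a = 0x7de0
+ 0xf7e7 = 0x75c8
+ 0x9dc1 = 0x138a
One's complement: ~0x138a
Checksum = 0xec75


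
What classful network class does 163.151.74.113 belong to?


First octet: 163
Binary: 10100011
10xxxxxx -> Class B (128-191)
Class B, default mask 255.255.0.0 (/16)


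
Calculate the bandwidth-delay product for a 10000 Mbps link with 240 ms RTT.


BDP = bandwidth * RTT
= 10000 Mbps * 240 ms
= 10000 * 1e6 * 240 / 1000 bits
= 2400000000 bits
= 300000000 bytes
= 292968.75 KB
BDP = 2400000000 bits (300000000 bytes)


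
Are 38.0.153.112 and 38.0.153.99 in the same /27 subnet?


Mask: 255.255.255.224
38.0.153.112 AND mask = 38.0.153.96
38.0.153.99 AND mask = 38.0.153.96
Yes, same subnet (38.0.153.96)


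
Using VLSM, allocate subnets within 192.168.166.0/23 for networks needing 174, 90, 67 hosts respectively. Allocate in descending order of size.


174 hosts -> /24 (254 usable): 192.168.166.0/24
90 hosts -> /25 (126 usable): 192.168.167.0/25
67 hosts -> /25 (126 usable): 192.168.167.128/25
Allocation: 192.168.166.0/24 (174 hosts, 254 usable); 192.168.167.0/25 (90 hosts, 126 usable); 192.168.167.128/25 (67 hosts, 126 usable)


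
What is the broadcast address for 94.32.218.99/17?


Network: 94.32.128.0/17
Host bits = 15
Set all host bits to 1:
Broadcast: 94.32.255.255


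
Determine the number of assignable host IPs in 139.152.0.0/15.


Host bits = 32 - 15 = 17
Total addresses = 2^17 = 131072
Usable = total - 2 (network and broadcast)
Usable hosts: 131070


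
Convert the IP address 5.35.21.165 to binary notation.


5 = 00000101
35 = 00100011
21 = 00010101
165 = 10100101
Binary: 00000101.00100011.00010101.10100101


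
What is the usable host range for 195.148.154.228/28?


Network: 195.148.154.224
Broadcast: 195.148.154.239
First usable = network + 1
Last usable = broadcast - 1
Range: 195.148.154.225 to 195.148.154.238


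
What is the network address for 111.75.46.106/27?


IP:   01101111.01001011.00101110.01101010
Mask: 11111111.11111111.11111111.11100000
AND operation:
Net:  01101111.01001011.00101110.01100000
Network: 111.75.46.96/27


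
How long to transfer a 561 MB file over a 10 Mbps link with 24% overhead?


Effective throughput = 10 * (1 - 24/100) = 7.6 Mbps
File size in Mb = 561 * 8 = 4488 Mb
Time = 4488 / 7.6
Time = 590.5263 seconds


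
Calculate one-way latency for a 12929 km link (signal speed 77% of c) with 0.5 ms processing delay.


Speed = 0.77 * 3e5 km/s = 231000 km/s
Propagation delay = 12929 / 231000 = 0.056 s = 55.9697 ms
Processing delay = 0.5 ms
Total one-way latency = 56.4697 ms


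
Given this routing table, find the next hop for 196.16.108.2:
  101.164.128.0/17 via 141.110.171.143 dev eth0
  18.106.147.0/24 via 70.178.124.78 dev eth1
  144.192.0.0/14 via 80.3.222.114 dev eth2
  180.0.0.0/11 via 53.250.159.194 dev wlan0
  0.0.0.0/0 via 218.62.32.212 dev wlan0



Longest prefix match for 196.16.108.2:
  /17 101.164.128.0: no
  /24 18.106.147.0: no
  /14 144.192.0.0: no
  /11 180.0.0.0: no
  /0 0.0.0.0: MATCH
Selected: next-hop 218.62.32.212 via wlan0 (matched /0)


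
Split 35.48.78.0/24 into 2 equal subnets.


New prefix = 24 + 1 = 25
Each subnet has 128 addresses
  35.48.78.0/25
  35.48.78.128/25
Subnets: 35.48.78.0/25, 35.48.78.128/25


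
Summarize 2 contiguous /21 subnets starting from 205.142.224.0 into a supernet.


Original prefix: /21
Number of subnets: 2 = 2^1
New prefix = 21 - 1 = 20
Supernet: 205.142.224.0/20


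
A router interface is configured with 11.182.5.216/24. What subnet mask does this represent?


/24 means 24 network bits, 8 host bits
Binary: 11111111111111111111111100000000
Mask: 255.255.255.0


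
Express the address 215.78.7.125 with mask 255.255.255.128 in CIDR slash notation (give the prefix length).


Binary: 11111111.11111111.11111111.10000000
Count leading 1s
Prefix: /25


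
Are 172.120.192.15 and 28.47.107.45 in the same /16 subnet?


Mask: 255.255.0.0
172.120.192.15 AND mask = 172.120.0.0
28.47.107.45 AND mask = 28.47.0.0
No, different subnets (172.120.0.0 vs 28.47.0.0)


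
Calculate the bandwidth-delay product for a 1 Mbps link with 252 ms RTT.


BDP = bandwidth * RTT
= 1 Mbps * 252 ms
= 1 * 1e6 * 252 / 1000 bits
= 252000 bits
= 31500 bytes
= 30.7617 KB
BDP = 252000 bits (31500 bytes)


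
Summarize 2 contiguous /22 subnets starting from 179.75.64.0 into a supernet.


Original prefix: /22
Number of subnets: 2 = 2^1
New prefix = 22 - 1 = 21
Supernet: 179.75.64.0/21


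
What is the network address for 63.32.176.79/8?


IP:   00111111.00100000.10110000.01001111
Mask: 11111111.00000000.00000000.00000000
AND operation:
Net:  00111111.00000000.00000000.00000000
Network: 63.0.0.0/8


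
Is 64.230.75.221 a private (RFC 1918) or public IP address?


RFC 1918 private ranges:
  10.0.0.0/8 (10.0.0.0 - 10.255.255.255)
  172.16.0.0/12 (172.16.0.0 - 172.31.255.255)
  192.168.0.0/16 (192.168.0.0 - 192.168.255.255)
Public (not in any RFC 1918 range)


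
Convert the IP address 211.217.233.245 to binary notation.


211 = 11010011
217 = 11011001
233 = 11101001
245 = 11110101
Binary: 11010011.11011001.11101001.11110101


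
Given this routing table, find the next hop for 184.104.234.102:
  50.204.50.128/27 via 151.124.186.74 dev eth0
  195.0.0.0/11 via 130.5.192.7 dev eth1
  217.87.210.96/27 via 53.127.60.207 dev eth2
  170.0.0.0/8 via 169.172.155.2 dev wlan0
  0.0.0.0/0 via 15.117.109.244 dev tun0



Longest prefix match for 184.104.234.102:
  /27 50.204.50.128: no
  /11 195.0.0.0: no
  /27 217.87.210.96: no
  /8 170.0.0.0: no
  /0 0.0.0.0: MATCH
Selected: next-hop 15.117.109.244 via tun0 (matched /0)


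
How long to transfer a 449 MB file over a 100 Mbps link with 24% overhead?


Effective throughput = 100 * (1 - 24/100) = 76 Mbps
File size in Mb = 449 * 8 = 3592 Mb
Time = 3592 / 76
Time = 47.2632 seconds


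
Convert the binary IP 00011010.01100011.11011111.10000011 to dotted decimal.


00011010 = 26
01100011 = 99
11011111 = 223
10000011 = 131
IP: 26.99.223.131


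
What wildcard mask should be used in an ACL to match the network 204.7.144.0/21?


Subnet mask: 255.255.248.0
Wildcard = 255.255.255.255 - subnet mask
255 - 255 = 0
255 - 255 = 0
255 - 248 = 7
255 - 0 = 255
Wildcard: 0.0.7.255


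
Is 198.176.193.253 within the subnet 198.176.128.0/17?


Subnet network: 198.176.128.0
Test IP AND mask: 198.176.128.0
Yes, 198.176.193.253 is in 198.176.128.0/17


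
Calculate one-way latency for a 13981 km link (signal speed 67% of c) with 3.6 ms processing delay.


Speed = 0.67 * 3e5 km/s = 201000 km/s
Propagation delay = 13981 / 201000 = 0.0696 s = 69.5572 ms
Processing delay = 3.6 ms
Total one-way latency = 73.1572 ms


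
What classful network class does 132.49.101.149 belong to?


First octet: 132
Binary: 10000100
10xxxxxx -> Class B (128-191)
Class B, default mask 255.255.0.0 (/16)


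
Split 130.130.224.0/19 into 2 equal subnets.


New prefix = 19 + 1 = 20
Each subnet has 4096 addresses
  130.130.224.0/20
  130.130.240.0/20
Subnets: 130.130.224.0/20, 130.130.240.0/20


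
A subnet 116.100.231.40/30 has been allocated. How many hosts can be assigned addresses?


Host bits = 32 - 30 = 2
Total addresses = 2^2 = 4
Usable = total - 2 (network and broadcast)
Usable hosts: 2


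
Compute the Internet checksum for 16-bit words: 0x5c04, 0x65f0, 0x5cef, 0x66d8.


Sum all words (with carry folding):
+ 0x5c04 = 0x5c04
+ 0x65f0 = 0xc1f4
+ 0x5cef = 0x1ee4
+ 0x66d8 = 0x85bc
One's complement: ~0x85bc
Checksum = 0x7a43


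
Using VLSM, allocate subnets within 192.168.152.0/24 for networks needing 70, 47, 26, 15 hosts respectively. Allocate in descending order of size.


70 hosts -> /25 (126 usable): 192.168.152.0/25
47 hosts -> /26 (62 usable): 192.168.152.128/26
26 hosts -> /27 (30 usable): 192.168.152.192/27
15 hosts -> /27 (30 usable): 192.168.152.224/27
Allocation: 192.168.152.0/25 (70 hosts, 126 usable); 192.168.152.128/26 (47 hosts, 62 usable); 192.168.152.192/27 (26 hosts, 30 usable); 192.168.152.224/27 (15 hosts, 30 usable)


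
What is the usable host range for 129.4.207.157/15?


Network: 129.4.0.0
Broadcast: 129.5.255.255
First usable = network + 1
Last usable = broadcast - 1
Range: 129.4.0.1 to 129.5.255.254


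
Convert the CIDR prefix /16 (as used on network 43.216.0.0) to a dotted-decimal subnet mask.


/16 means 16 network bits, 16 host bits
Binary: 11111111111111110000000000000000
Mask: 255.255.0.0


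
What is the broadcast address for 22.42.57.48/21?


Network: 22.42.56.0/21
Host bits = 11
Set all host bits to 1:
Broadcast: 22.42.63.255


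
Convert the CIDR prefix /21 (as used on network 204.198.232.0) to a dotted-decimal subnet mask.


/21 means 21 network bits, 11 host bits
Binary: 11111111111111111111100000000000
Mask: 255.255.248.0


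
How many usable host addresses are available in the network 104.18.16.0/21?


Host bits = 32 - 21 = 11
Total addresses = 2^11 = 2048
Usable = total - 2 (network and broadcast)
Usable hosts: 2046


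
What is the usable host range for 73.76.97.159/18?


Network: 73.76.64.0
Broadcast: 73.76.127.255
First usable = network + 1
Last usable = broadcast - 1
Range: 73.76.64.1 to 73.76.127.254


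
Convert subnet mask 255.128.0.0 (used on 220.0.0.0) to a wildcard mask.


Subnet mask: 255.128.0.0
Wildcard = 255.255.255.255 - subnet mask
255 - 255 = 0
255 - 128 = 127
255 - 0 = 255
255 - 0 = 255
Wildcard: 0.127.255.255


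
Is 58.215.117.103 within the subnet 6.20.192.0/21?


Subnet network: 6.20.192.0
Test IP AND mask: 58.215.112.0
No, 58.215.117.103 is not in 6.20.192.0/21


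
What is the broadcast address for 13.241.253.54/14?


Network: 13.240.0.0/14
Host bits = 18
Set all host bits to 1:
Broadcast: 13.243.255.255


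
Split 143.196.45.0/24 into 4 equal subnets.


New prefix = 24 + 2 = 26
Each subnet has 64 addresses
  143.196.45.0/26
  143.196.45.64/26
  143.196.45.128/26
  143.196.45.192/26
Subnets: 143.196.45.0/26, 143.196.45.64/26, 143.196.45.128/26, 143.196.45.192/26


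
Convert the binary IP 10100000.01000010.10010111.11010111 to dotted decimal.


10100000 = 160
01000010 = 66
10010111 = 151
11010111 = 215
IP: 160.66.151.215


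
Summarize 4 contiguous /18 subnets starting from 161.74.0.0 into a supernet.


Original prefix: /18
Number of subnets: 4 = 2^2
New prefix = 18 - 2 = 16
Supernet: 161.74.0.0/16


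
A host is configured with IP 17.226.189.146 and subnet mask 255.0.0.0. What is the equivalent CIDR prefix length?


Binary: 11111111.00000000.00000000.00000000
Count leading 1s
Prefix: /8


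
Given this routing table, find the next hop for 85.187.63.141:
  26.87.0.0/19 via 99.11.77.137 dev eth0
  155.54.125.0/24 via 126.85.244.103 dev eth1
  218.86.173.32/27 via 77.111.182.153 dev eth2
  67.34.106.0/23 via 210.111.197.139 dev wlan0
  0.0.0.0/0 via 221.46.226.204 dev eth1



Longest prefix match for 85.187.63.141:
  /19 26.87.0.0: no
  /24 155.54.125.0: no
  /27 218.86.173.32: no
  /23 67.34.106.0: no
  /0 0.0.0.0: MATCH
Selected: next-hop 221.46.226.204 via eth1 (matched /0)


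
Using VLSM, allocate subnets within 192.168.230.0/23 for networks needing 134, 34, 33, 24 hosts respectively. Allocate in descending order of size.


134 hosts -> /24 (254 usable): 192.168.230.0/24
34 hosts -> /26 (62 usable): 192.168.231.0/26
33 hosts -> /26 (62 usable): 192.168.231.64/26
24 hosts -> /27 (30 usable): 192.168.231.128/27
Allocation: 192.168.230.0/24 (134 hosts, 254 usable); 192.168.231.0/26 (34 hosts, 62 usable); 192.168.231.64/26 (33 hosts, 62 usable); 192.168.231.128/27 (24 hosts, 30 usable)


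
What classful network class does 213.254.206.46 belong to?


First octet: 213
Binary: 11010101
110xxxxx -> Class C (192-223)
Class C, default mask 255.255.255.0 (/24)


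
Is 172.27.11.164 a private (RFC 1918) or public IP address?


RFC 1918 private ranges:
  10.0.0.0/8 (10.0.0.0 - 10.255.255.255)
  172.16.0.0/12 (172.16.0.0 - 172.31.255.255)
  192.168.0.0/16 (192.168.0.0 - 192.168.255.255)
Private (in 172.16.0.0/12)


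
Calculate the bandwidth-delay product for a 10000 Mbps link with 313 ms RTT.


BDP = bandwidth * RTT
= 10000 Mbps * 313 ms
= 10000 * 1e6 * 313 / 1000 bits
= 3130000000 bits
= 391250000 bytes
= 382080.0781 KB
BDP = 3130000000 bits (391250000 bytes)


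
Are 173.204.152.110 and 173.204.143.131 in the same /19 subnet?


Mask: 255.255.224.0
173.204.152.110 AND mask = 173.204.128.0
173.204.143.131 AND mask = 173.204.128.0
Yes, same subnet (173.204.128.0)


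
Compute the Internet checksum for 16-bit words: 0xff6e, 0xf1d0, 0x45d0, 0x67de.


Sum all words (with carry folding):
+ 0xff6e = 0xff6e
+ 0xf1d0 = 0xf13f
+ 0x45d0 = 0x3710
+ 0x67de = 0x9eee
One's complement: ~0x9eee
Checksum = 0x6111


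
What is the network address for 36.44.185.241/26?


IP:   00100100.00101100.10111001.11110001
Mask: 11111111.11111111.11111111.11000000
AND operation:
Net:  00100100.00101100.10111001.11000000
Network: 36.44.185.192/26


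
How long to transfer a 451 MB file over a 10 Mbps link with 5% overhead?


Effective throughput = 10 * (1 - 5/100) = 9.5 Mbps
File size in Mb = 451 * 8 = 3608 Mb
Time = 3608 / 9.5
Time = 379.7895 seconds


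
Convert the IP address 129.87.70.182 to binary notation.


129 = 10000001
87 = 01010111
70 = 01000110
182 = 10110110
Binary: 10000001.01010111.01000110.10110110


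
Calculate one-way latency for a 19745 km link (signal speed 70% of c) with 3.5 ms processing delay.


Speed = 0.7 * 3e5 km/s = 210000 km/s
Propagation delay = 19745 / 210000 = 0.094 s = 94.0238 ms
Processing delay = 3.5 ms
Total one-way latency = 97.5238 ms


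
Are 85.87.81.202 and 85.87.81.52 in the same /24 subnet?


Mask: 255.255.255.0
85.87.81.202 AND mask = 85.87.81.0
85.87.81.52 AND mask = 85.87.81.0
Yes, same subnet (85.87.81.0)


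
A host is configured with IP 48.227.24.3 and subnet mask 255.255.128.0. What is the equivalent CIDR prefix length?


Binary: 11111111.11111111.10000000.00000000
Count leading 1s
Prefix: /17


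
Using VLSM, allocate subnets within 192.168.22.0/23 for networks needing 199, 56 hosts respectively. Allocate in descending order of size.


199 hosts -> /24 (254 usable): 192.168.22.0/24
56 hosts -> /26 (62 usable): 192.168.23.0/26
Allocation: 192.168.22.0/24 (199 hosts, 254 usable); 192.168.23.0/26 (56 hosts, 62 usable)


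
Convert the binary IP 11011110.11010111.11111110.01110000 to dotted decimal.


11011110 = 222
11010111 = 215
11111110 = 254
01110000 = 112
IP: 222.215.254.112


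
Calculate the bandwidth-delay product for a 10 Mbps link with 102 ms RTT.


BDP = bandwidth * RTT
= 10 Mbps * 102 ms
= 10 * 1e6 * 102 / 1000 bits
= 1020000 bits
= 127500 bytes
= 124.5117 KB
BDP = 1020000 bits (127500 bytes)


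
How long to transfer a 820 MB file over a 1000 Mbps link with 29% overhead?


Effective throughput = 1000 * (1 - 29/100) = 710 Mbps
File size in Mb = 820 * 8 = 6560 Mb
Time = 6560 / 710
Time = 9.2394 seconds


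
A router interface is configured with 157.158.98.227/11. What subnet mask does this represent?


/11 means 11 network bits, 21 host bits
Binary: 11111111111000000000000000000000
Mask: 255.224.0.0


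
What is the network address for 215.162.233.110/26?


IP:   11010111.10100010.11101001.01101110
Mask: 11111111.11111111.11111111.11000000
AND operation:
Net:  11010111.10100010.11101001.01000000
Network: 215.162.233.64/26


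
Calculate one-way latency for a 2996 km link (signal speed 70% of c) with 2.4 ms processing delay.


Speed = 0.7 * 3e5 km/s = 210000 km/s
Propagation delay = 2996 / 210000 = 0.0143 s = 14.2667 ms
Processing delay = 2.4 ms
Total one-way latency = 16.6667 ms


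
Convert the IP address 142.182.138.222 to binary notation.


142 = 10001110
182 = 10110110
138 = 10001010
222 = 11011110
Binary: 10001110.10110110.10001010.11011110


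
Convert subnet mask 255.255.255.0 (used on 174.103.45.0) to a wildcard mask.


Subnet mask: 255.255.255.0
Wildcard = 255.255.255.255 - subnet mask
255 - 255 = 0
255 - 255 = 0
255 - 255 = 0
255 - 0 = 255
Wildcard: 0.0.0.255


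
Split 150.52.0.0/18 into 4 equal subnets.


New prefix = 18 + 2 = 20
Each subnet has 4096 addresses
  150.52.0.0/20
  150.52.16.0/20
  150.52.32.0/20
  150.52.48.0/20
Subnets: 150.52.0.0/20, 150.52.16.0/20, 150.52.32.0/20, 150.52.48.0/20


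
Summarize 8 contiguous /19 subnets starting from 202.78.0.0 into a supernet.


Original prefix: /19
Number of subnets: 8 = 2^3
New prefix = 19 - 3 = 16
Supernet: 202.78.0.0/16


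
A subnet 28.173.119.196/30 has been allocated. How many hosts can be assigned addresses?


Host bits = 32 - 30 = 2
Total addresses = 2^2 = 4
Usable = total - 2 (network and broadcast)
Usable hosts: 2


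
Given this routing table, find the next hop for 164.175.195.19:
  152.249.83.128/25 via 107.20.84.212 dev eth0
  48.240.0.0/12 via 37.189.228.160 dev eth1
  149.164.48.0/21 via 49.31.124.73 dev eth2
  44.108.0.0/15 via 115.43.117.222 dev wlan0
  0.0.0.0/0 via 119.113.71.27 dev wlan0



Longest prefix match for 164.175.195.19:
  /25 152.249.83.128: no
  /12 48.240.0.0: no
  /21 149.164.48.0: no
  /15 44.108.0.0: no
  /0 0.0.0.0: MATCH
Selected: next-hop 119.113.71.27 via wlan0 (matched /0)


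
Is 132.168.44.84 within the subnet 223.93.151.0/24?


Subnet network: 223.93.151.0
Test IP AND mask: 132.168.44.0
No, 132.168.44.84 is not in 223.93.151.0/24


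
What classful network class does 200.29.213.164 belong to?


First octet: 200
Binary: 11001000
110xxxxx -> Class C (192-223)
Class C, default mask 255.255.255.0 (/24)


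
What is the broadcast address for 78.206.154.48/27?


Network: 78.206.154.32/27
Host bits = 5
Set all host bits to 1:
Broadcast: 78.206.154.63


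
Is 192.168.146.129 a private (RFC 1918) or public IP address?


RFC 1918 private ranges:
  10.0.0.0/8 (10.0.0.0 - 10.255.255.255)
  172.16.0.0/12 (172.16.0.0 - 172.31.255.255)
  192.168.0.0/16 (192.168.0.0 - 192.168.255.255)
Private (in 192.168.0.0/16)


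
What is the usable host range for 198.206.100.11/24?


Network: 198.206.100.0
Broadcast: 198.206.100.255
First usable = network + 1
Last usable = broadcast - 1
Range: 198.206.100.1 to 198.206.100.254


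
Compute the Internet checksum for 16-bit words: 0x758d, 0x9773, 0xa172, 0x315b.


Sum all words (with carry folding):
+ 0x758d = 0x758d
+ 0x9773 = 0x0d01
+ 0xa172 = 0xae73
+ 0x315b = 0xdfce
One's complement: ~0xdfce
Checksum = 0x2031


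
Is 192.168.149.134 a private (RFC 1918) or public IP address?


RFC 1918 private ranges:
  10.0.0.0/8 (10.0.0.0 - 10.255.255.255)
  172.16.0.0/12 (172.16.0.0 - 172.31.255.255)
  192.168.0.0/16 (192.168.0.0 - 192.168.255.255)
Private (in 192.168.0.0/16)


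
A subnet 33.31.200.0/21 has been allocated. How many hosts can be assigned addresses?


Host bits = 32 - 21 = 11
Total addresses = 2^11 = 2048
Usable = total - 2 (network and broadcast)
Usable hosts: 2046


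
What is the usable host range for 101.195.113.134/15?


Network: 101.194.0.0
Broadcast: 101.195.255.255
First usable = network + 1
Last usable = broadcast - 1
Range: 101.194.0.1 to 101.195.255.254


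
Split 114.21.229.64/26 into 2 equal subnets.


New prefix = 26 + 1 = 27
Each subnet has 32 addresses
  114.21.229.64/27
  114.21.229.96/27
Subnets: 114.21.229.64/27, 114.21.229.96/27


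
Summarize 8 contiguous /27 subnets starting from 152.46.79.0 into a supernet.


Original prefix: /27
Number of subnets: 8 = 2^3
New prefix = 27 - 3 = 24
Supernet: 152.46.79.0/24


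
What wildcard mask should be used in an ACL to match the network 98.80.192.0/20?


Subnet mask: 255.255.240.0
Wildcard = 255.255.255.255 - subnet mask
255 - 255 = 0
255 - 255 = 0
255 - 240 = 15
255 - 0 = 255
Wildcard: 0.0.15.255


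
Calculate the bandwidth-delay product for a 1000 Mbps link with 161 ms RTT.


BDP = bandwidth * RTT
= 1000 Mbps * 161 ms
= 1000 * 1e6 * 161 / 1000 bits
= 161000000 bits
= 20125000 bytes
= 19653.3203 KB
BDP = 161000000 bits (20125000 bytes)


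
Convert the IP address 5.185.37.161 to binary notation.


5 = 00000101
185 = 10111001
37 = 00100101
161 = 10100001
Binary: 00000101.10111001.00100101.10100001


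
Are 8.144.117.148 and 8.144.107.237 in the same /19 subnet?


Mask: 255.255.224.0
8.144.117.148 AND mask = 8.144.96.0
8.144.107.237 AND mask = 8.144.96.0
Yes, same subnet (8.144.96.0)


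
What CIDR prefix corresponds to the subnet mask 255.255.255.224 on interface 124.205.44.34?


Binary: 11111111.11111111.11111111.11100000
Count leading 1s
Prefix: /27
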